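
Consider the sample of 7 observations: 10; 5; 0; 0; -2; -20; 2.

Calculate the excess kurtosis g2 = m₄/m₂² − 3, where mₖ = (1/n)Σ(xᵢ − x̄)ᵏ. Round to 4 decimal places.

0.8120

x̄ = -0.7143
Σ(xᵢ − x̄)² = 529.4286 ⇒ m₂ = 75.63265
Σ(xᵢ − x̄)⁴ = 152640.3090 ⇒ m₄ = 21805.75843
m₂² = 5720.29821
g2 = m₄/m₂² − 3 = 3.81200 − 3 ≈ 0.8120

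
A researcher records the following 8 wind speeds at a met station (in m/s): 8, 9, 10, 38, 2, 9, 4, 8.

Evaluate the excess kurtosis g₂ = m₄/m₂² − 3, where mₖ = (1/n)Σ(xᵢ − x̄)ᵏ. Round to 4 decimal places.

x̄ = 11.0000
Σ(xᵢ − x̄)² = 886.0000 ⇒ m₂ = 110.75000
Σ(xᵢ − x̄)⁴ = 540598.0000 ⇒ m₄ = 67574.75000
m₂² = 12265.56250
g₂ = m₄/m₂² − 3 = 5.50931 − 3 ≈ 2.5093

2.5093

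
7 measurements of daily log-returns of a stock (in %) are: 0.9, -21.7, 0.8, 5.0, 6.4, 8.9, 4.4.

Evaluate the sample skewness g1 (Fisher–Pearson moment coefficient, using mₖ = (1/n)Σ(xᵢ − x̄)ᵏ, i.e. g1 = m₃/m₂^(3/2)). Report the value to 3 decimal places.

x̄ = (0.9 - 21.7 + 0.8 + 5.0 + 6.4 + 8.9 + 4.4) / 7 = 0.6714
deviations (xᵢ − x̄): 0.2286, -22.3714, 0.1286, 4.3286, 5.7286, 8.2286, 3.7286
Σ(xᵢ − x̄)² = 633.7143 ⇒ m₂ = 633.7143/7 = 90.53061
Σ(xᵢ − x̄)³ = -10318.3755 ⇒ m₃ = -10318.3755/7 = -1474.05364
m₂^(3/2) = 90.53061^(1.5) = 861.37683
g1 = m₃ / m₂^(3/2) = -1474.05364 / 861.37683 ≈ -1.711

-1.711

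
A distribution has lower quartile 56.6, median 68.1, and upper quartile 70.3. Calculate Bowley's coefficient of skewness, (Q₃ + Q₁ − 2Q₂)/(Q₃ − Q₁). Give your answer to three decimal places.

-0.679

numerator: Q₃ + Q₁ − 2Q₂ = 70.3 + 56.6 − 2×68.1 = -9.3000
denominator: Q₃ − Q₁ = 70.3 − 56.6 = 13.7000
Bowley skewness = -9.3000 / 13.7000 ≈ -0.679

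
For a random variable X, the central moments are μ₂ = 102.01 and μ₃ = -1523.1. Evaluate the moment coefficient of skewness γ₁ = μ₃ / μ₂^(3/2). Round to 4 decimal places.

-1.4783

σ = √μ₂ = √102.01 = 10.10000
σ³ = μ₂^(3/2) = 1030.30100
γ₁ = μ₃/σ³ = -1523.1 / 1030.30100 ≈ -1.4783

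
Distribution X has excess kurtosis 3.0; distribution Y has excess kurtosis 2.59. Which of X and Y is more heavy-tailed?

Higher excess kurtosis ⇒ heavier tails relative to the normal distribution.
3.0 vs 2.59: the larger is 3.0, so X has heavier tails.

X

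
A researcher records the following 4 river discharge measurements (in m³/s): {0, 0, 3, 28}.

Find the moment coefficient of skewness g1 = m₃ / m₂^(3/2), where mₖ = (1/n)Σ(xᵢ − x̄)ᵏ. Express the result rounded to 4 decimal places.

1.1182

x̄ = (0 + 0 + 3 + 28) / 4 = 7.7500
deviations (xᵢ − x̄): -7.7500, -7.7500, -4.7500, 20.2500
Σ(xᵢ − x̄)² = 552.7500 ⇒ m₂ = 552.7500/4 = 138.18750
Σ(xᵢ − x̄)³ = 7265.6250 ⇒ m₃ = 7265.6250/4 = 1816.40625
m₂^(3/2) = 138.18750^(1.5) = 1624.43800
g1 = m₃ / m₂^(3/2) = 1816.40625 / 1624.43800 ≈ 1.1182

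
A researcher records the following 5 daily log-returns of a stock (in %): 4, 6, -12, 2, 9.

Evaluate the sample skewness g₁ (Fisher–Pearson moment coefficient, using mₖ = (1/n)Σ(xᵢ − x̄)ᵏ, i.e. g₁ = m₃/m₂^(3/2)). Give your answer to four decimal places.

x̄ = (4 + 6 - 12 + 2 + 9) / 5 = 1.8000
deviations (xᵢ − x̄): 2.2000, 4.2000, -13.8000, 0.2000, 7.2000
Σ(xᵢ − x̄)² = 264.8000 ⇒ m₂ = 264.8000/5 = 52.96000
Σ(xᵢ − x̄)³ = -2170.0800 ⇒ m₃ = -2170.0800/5 = -434.01600
m₂^(3/2) = 52.96000^(1.5) = 385.40910
g₁ = m₃ / m₂^(3/2) = -434.01600 / 385.40910 ≈ -1.1261

-1.1261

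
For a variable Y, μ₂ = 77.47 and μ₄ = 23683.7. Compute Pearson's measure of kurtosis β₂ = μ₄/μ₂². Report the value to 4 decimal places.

μ₂² = 77.47² = 6001.60090
μ₄/μ₂² = 23683.7 / 6001.60090 = 3.94623
β₂ ≈ 3.9462

3.9462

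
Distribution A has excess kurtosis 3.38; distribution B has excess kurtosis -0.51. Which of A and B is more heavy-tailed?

A

Higher excess kurtosis ⇒ heavier tails relative to the normal distribution.
3.38 vs -0.51: the larger is 3.38, so A has heavier tails. (A is leptokurtic — heavier-than-normal tails; the other is platykurtic.)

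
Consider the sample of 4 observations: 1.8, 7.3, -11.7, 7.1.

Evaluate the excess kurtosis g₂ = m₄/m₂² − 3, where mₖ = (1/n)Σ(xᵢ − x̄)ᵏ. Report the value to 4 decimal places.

-0.9104

x̄ = 1.1250
Σ(xᵢ − x̄)² = 238.7675 ⇒ m₂ = 59.69187
Σ(xᵢ − x̄)⁴ = 29782.5628 ⇒ m₄ = 7445.64070
m₂² = 3563.11994
g₂ = m₄/m₂² − 3 = 2.08964 − 3 ≈ -0.9104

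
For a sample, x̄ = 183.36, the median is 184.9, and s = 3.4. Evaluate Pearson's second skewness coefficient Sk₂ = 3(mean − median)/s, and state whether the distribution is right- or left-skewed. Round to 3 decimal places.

-1.359, left-skewed

Sk₂ = 3(183.36 − 184.9) / 3.4 = 3 × -1.5400 / 3.4
    = -4.6200 / 3.4 ≈ -1.359
Sk₂ < 0 ⇒ mean < median ⇒ left-skewed (negative skew).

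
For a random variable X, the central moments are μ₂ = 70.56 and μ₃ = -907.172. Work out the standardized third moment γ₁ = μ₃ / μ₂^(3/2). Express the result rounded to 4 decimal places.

-1.5306

σ = √μ₂ = √70.56 = 8.40000
σ³ = μ₂^(3/2) = 592.70400
γ₁ = μ₃/σ³ = -907.172 / 592.70400 ≈ -1.5306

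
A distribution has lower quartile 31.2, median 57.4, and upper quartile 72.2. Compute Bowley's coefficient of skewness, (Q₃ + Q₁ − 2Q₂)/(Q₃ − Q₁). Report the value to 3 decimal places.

-0.278

numerator: Q₃ + Q₁ − 2Q₂ = 72.2 + 31.2 − 2×57.4 = -11.4000
denominator: Q₃ − Q₁ = 72.2 − 31.2 = 41.0000
Bowley skewness = -11.4000 / 41.0000 ≈ -0.278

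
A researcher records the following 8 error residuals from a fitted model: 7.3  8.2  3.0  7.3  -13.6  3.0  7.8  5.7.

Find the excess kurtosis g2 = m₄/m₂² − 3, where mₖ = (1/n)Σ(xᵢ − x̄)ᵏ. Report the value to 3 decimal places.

x̄ = 3.5875
Σ(xᵢ − x̄)² = 367.1488 ⇒ m₂ = 45.89359
Σ(xᵢ − x̄)⁴ = 88434.7601 ⇒ m₄ = 11054.34501
m₂² = 2106.22195
g2 = m₄/m₂² − 3 = 5.24842 − 3 ≈ 2.248

2.248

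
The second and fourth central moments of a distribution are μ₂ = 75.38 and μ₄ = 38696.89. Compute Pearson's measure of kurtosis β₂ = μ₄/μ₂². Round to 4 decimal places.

μ₂² = 75.38² = 5682.14440
μ₄/μ₂² = 38696.89 / 5682.14440 = 6.81026
β₂ ≈ 6.8103

6.8103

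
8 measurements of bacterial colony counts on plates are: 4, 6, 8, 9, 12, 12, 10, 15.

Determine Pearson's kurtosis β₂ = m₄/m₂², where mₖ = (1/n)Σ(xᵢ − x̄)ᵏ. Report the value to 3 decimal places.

x̄ = 9.5000
Σ(xᵢ − x̄)² = 88.0000 ⇒ m₂ = 11.00000
Σ(xᵢ − x̄)⁴ = 2063.5000 ⇒ m₄ = 257.93750
m₂² = 121.00000
β₂ = m₄/m₂² = 257.93750 / 121.00000 ≈ 2.132

2.132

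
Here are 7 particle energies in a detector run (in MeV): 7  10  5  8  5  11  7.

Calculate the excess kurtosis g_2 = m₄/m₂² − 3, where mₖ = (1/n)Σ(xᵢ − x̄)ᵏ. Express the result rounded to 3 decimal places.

x̄ = 7.5714
Σ(xᵢ − x̄)² = 31.7143 ⇒ m₂ = 4.53061
Σ(xᵢ − x̄)⁴ = 260.6589 ⇒ m₄ = 37.23698
m₂² = 20.52645
g_2 = m₄/m₂² − 3 = 1.81410 − 3 ≈ -1.186

-1.186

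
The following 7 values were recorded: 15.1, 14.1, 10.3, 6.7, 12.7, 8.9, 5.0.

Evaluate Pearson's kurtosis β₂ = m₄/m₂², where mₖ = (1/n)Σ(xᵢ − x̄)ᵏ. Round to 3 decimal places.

x̄ = 10.4000
Σ(xᵢ − x̄)² = 86.1800 ⇒ m₂ = 12.31143
Σ(xᵢ − x̄)⁴ = 1746.1526 ⇒ m₄ = 249.45037
m₂² = 151.57127
β₂ = m₄/m₂² = 249.45037 / 151.57127 ≈ 1.646

1.646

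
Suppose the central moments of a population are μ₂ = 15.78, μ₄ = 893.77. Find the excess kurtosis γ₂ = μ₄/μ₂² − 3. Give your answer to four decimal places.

μ₂² = 15.78² = 249.00840
μ₄/μ₂² = 893.77 / 249.00840 = 3.58932
γ₂ = 3.58932 − 3 ≈ 0.5893

0.5893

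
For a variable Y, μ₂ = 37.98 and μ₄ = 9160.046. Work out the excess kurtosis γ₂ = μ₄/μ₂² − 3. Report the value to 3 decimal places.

3.350

μ₂² = 37.98² = 1442.48040
μ₄/μ₂² = 9160.046 / 1442.48040 = 6.35020
γ₂ = 6.35020 − 3 ≈ 3.350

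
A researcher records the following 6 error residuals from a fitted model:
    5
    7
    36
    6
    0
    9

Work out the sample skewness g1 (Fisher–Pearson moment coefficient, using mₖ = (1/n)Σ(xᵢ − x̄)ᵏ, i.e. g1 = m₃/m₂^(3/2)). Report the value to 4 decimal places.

1.5615

x̄ = (5 + 7 + 36 + 6 + 0 + 9) / 6 = 10.5000
deviations (xᵢ − x̄): -5.5000, -3.5000, 25.5000, -4.5000, -10.5000, -1.5000
Σ(xᵢ − x̄)² = 825.5000 ⇒ m₂ = 825.5000/6 = 137.58333
Σ(xᵢ − x̄)³ = 15120.0000 ⇒ m₃ = 15120.0000/6 = 2520.00000
m₂^(3/2) = 137.58333^(1.5) = 1613.79639
g1 = m₃ / m₂^(3/2) = 2520.00000 / 1613.79639 ≈ 1.5615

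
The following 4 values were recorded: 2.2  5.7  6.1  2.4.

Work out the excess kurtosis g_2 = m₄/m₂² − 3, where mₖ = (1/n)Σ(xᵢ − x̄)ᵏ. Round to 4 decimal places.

x̄ = 4.1000
Σ(xᵢ − x̄)² = 13.0600 ⇒ m₂ = 3.26500
Σ(xᵢ − x̄)⁴ = 43.9378 ⇒ m₄ = 10.98445
m₂² = 10.66022
g_2 = m₄/m₂² − 3 = 1.03041 − 3 ≈ -1.9696

-1.9696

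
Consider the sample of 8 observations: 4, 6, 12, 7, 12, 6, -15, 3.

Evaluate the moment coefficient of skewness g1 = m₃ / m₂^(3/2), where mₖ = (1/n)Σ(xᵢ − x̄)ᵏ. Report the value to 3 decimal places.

x̄ = (4 + 6 + 12 + 7 + 12 + 6 - 15 + 3) / 8 = 4.3750
deviations (xᵢ − x̄): -0.3750, 1.6250, 7.6250, 2.6250, 7.6250, 1.6250, -19.3750, -1.3750
Σ(xᵢ − x̄)² = 505.8750 ⇒ m₂ = 505.8750/8 = 63.23438
Σ(xᵢ − x̄)³ = -6362.5313 ⇒ m₃ = -6362.5313/8 = -795.31641
m₂^(3/2) = 63.23438^(1.5) = 502.84003
g1 = m₃ / m₂^(3/2) = -795.31641 / 502.84003 ≈ -1.582

-1.582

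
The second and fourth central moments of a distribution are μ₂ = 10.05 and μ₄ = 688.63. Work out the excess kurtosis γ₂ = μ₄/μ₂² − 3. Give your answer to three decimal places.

3.818

μ₂² = 10.05² = 101.00250
μ₄/μ₂² = 688.63 / 101.00250 = 6.81795
γ₂ = 6.81795 − 3 ≈ 3.818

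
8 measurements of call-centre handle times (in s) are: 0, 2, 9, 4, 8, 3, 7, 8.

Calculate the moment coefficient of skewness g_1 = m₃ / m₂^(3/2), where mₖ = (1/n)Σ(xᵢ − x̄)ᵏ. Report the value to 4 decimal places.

x̄ = (0 + 2 + 9 + 4 + 8 + 3 + 7 + 8) / 8 = 5.1250
deviations (xᵢ − x̄): -5.1250, -3.1250, 3.8750, -1.1250, 2.8750, -2.1250, 1.8750, 2.8750
Σ(xᵢ − x̄)² = 76.8750 ⇒ m₂ = 76.8750/8 = 9.60938
Σ(xᵢ − x̄)³ = -63.8438 ⇒ m₃ = -63.8438/8 = -7.98047
m₂^(3/2) = 9.60938^(1.5) = 29.78809
g_1 = m₃ / m₂^(3/2) = -7.98047 / 29.78809 ≈ -0.2679

-0.2679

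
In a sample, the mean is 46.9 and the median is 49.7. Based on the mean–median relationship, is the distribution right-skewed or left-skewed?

left-skewed

mean − median = 46.9 − 49.7 = -2.8
mean < median ⇒ the longer tail is on the left ⇒ left-skewed (negatively skewed).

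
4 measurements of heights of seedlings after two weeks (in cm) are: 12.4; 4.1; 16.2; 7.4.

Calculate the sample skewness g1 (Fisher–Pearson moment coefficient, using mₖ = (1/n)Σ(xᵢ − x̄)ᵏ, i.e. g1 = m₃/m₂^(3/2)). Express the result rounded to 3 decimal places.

x̄ = (12.4 + 4.1 + 16.2 + 7.4) / 4 = 10.0250
deviations (xᵢ − x̄): 2.3750, -5.9250, 6.1750, -2.6250
Σ(xᵢ − x̄)² = 85.7675 ⇒ m₂ = 85.7675/4 = 21.44188
Σ(xᵢ − x̄)³ = 22.7644 ⇒ m₃ = 22.7644/4 = 5.69109
m₂^(3/2) = 21.44188^(1.5) = 99.28740
g1 = m₃ / m₂^(3/2) = 5.69109 / 99.28740 ≈ 0.057

0.057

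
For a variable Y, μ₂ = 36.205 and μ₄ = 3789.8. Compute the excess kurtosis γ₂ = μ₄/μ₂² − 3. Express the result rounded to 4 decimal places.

-0.1088

μ₂² = 36.205² = 1310.80203
μ₄/μ₂² = 3789.8 / 1310.80203 = 2.89121
γ₂ = 2.89121 − 3 ≈ -0.1088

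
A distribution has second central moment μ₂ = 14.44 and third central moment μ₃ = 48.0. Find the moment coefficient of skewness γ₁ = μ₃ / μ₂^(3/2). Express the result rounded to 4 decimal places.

0.8748

σ = √μ₂ = √14.44 = 3.80000
σ³ = μ₂^(3/2) = 54.87200
γ₁ = μ₃/σ³ = 48.0 / 54.87200 ≈ 0.8748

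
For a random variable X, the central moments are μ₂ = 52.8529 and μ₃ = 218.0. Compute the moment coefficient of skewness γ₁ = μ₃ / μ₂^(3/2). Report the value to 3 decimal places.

0.567

σ = √μ₂ = √52.8529 = 7.27000
σ³ = μ₂^(3/2) = 384.24058
γ₁ = μ₃/σ³ = 218.0 / 384.24058 ≈ 0.567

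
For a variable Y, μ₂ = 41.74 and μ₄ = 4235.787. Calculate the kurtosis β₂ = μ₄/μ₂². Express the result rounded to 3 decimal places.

μ₂² = 41.74² = 1742.22760
μ₄/μ₂² = 4235.787 / 1742.22760 = 2.43125
β₂ ≈ 2.431

2.431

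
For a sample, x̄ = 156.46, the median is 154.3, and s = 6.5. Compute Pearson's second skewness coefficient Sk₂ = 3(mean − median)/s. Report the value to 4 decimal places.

Sk₂ = 3(156.46 − 154.3) / 6.5 = 3 × 2.1600 / 6.5
    = 6.4800 / 6.5 ≈ 0.9969

0.9969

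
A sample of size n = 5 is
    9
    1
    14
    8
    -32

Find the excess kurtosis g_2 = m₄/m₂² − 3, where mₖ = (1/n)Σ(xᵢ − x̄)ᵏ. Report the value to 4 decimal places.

-0.0587

x̄ = 0.0000
Σ(xᵢ − x̄)² = 1366.0000 ⇒ m₂ = 273.20000
Σ(xᵢ − x̄)⁴ = 1097650.0000 ⇒ m₄ = 219530.00000
m₂² = 74638.24000
g_2 = m₄/m₂² − 3 = 2.94125 − 3 ≈ -0.0587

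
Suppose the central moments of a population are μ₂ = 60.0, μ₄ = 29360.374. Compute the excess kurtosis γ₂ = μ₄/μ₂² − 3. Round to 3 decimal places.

μ₂² = 60.0² = 3600.00000
μ₄/μ₂² = 29360.374 / 3600.00000 = 8.15566
γ₂ = 8.15566 − 3 ≈ 5.156

5.156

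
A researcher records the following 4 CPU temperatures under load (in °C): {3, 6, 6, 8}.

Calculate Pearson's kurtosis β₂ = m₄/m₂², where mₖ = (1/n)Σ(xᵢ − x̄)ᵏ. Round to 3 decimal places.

2.038

x̄ = 5.7500
Σ(xᵢ − x̄)² = 12.7500 ⇒ m₂ = 3.18750
Σ(xᵢ − x̄)⁴ = 82.8281 ⇒ m₄ = 20.70703
m₂² = 10.16016
β₂ = m₄/m₂² = 20.70703 / 10.16016 ≈ 2.038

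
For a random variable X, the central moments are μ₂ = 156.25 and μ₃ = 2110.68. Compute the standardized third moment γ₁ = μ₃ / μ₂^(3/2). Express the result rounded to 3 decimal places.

σ = √μ₂ = √156.25 = 12.50000
σ³ = μ₂^(3/2) = 1953.12500
γ₁ = μ₃/σ³ = 2110.68 / 1953.12500 ≈ 1.081

1.081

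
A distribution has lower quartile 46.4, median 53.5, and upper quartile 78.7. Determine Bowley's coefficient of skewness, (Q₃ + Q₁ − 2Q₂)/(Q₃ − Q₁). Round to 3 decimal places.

numerator: Q₃ + Q₁ − 2Q₂ = 78.7 + 46.4 − 2×53.5 = 18.1000
denominator: Q₃ − Q₁ = 78.7 − 46.4 = 32.3000
Bowley skewness = 18.1000 / 32.3000 ≈ 0.560

0.560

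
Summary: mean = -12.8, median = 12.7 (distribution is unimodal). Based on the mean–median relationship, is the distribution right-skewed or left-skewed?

mean − median = -12.8 − 12.7 = -25.5
mean < median ⇒ the longer tail is on the left ⇒ left-skewed (negatively skewed).

left-skewed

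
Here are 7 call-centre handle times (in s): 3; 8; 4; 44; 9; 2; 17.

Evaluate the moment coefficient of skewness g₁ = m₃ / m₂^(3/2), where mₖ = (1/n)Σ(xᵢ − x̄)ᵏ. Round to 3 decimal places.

x̄ = (3 + 8 + 4 + 44 + 9 + 2 + 17) / 7 = 12.4286
deviations (xᵢ − x̄): -9.4286, -4.4286, -8.4286, 31.5714, -3.4286, -10.4286, 4.5714
Σ(xᵢ − x̄)² = 1317.7143 ⇒ m₂ = 1317.7143/7 = 188.24490
Σ(xᵢ − x̄)³ = 28866.2449 ⇒ m₃ = 28866.2449/7 = 4123.74927
m₂^(3/2) = 188.24490^(1.5) = 2582.76458
g₁ = m₃ / m₂^(3/2) = 4123.74927 / 2582.76458 ≈ 1.597

1.597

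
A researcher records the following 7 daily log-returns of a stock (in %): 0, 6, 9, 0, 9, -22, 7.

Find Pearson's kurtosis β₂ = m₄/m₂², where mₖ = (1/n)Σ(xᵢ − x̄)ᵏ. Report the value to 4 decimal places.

x̄ = 1.2857
Σ(xᵢ − x̄)² = 719.4286 ⇒ m₂ = 102.77551
Σ(xᵢ − x̄)⁴ = 302655.9417 ⇒ m₄ = 43236.56310
m₂² = 10562.80550
β₂ = m₄/m₂² = 43236.56310 / 10562.80550 ≈ 4.0933

4.0933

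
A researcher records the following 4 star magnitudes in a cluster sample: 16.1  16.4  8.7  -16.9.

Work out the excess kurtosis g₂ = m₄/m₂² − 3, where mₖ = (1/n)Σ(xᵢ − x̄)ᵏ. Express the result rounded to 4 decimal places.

x̄ = 6.0750
Σ(xᵢ − x̄)² = 741.8475 ⇒ m₂ = 185.46188
Σ(xᵢ − x̄)⁴ = 300138.8979 ⇒ m₄ = 75034.72448
m₂² = 34396.10708
g₂ = m₄/m₂² − 3 = 2.18149 − 3 ≈ -0.8185

-0.8185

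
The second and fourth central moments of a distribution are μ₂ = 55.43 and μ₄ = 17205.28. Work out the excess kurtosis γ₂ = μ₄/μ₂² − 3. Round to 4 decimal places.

2.5998

μ₂² = 55.43² = 3072.48490
μ₄/μ₂² = 17205.28 / 3072.48490 = 5.59979
γ₂ = 5.59979 − 3 ≈ 2.5998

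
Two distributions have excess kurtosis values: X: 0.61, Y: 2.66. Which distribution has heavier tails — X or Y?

Higher excess kurtosis ⇒ heavier tails relative to the normal distribution.
0.61 vs 2.66: the larger is 2.66, so Y has heavier tails.

Y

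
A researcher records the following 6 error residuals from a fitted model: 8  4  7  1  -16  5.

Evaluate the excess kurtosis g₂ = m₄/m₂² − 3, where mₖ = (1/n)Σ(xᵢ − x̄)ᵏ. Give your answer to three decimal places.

0.671

x̄ = 1.5000
Σ(xᵢ − x̄)² = 397.5000 ⇒ m₂ = 66.25000
Σ(xᵢ − x̄)⁴ = 96678.3750 ⇒ m₄ = 16113.06250
m₂² = 4389.06250
g₂ = m₄/m₂² − 3 = 3.67119 − 3 ≈ 0.671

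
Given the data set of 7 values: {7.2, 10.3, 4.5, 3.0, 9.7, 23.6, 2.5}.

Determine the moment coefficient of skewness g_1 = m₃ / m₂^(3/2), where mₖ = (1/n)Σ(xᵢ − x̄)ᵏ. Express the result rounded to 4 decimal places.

x̄ = (7.2 + 10.3 + 4.5 + 3.0 + 9.7 + 23.6 + 2.5) / 7 = 8.6857
deviations (xᵢ − x̄): -1.4857, 1.6143, -4.1857, -5.6857, 1.0143, 14.9143, -6.1857
Σ(xᵢ − x̄)² = 316.3886 ⇒ m₂ = 316.3886/7 = 45.19837
Σ(xᵢ − x̄)³ = 2825.6205 ⇒ m₃ = 2825.6205/7 = 403.66008
m₂^(3/2) = 45.19837^(1.5) = 303.86741
g_1 = m₃ / m₂^(3/2) = 403.66008 / 303.86741 ≈ 1.3284

1.3284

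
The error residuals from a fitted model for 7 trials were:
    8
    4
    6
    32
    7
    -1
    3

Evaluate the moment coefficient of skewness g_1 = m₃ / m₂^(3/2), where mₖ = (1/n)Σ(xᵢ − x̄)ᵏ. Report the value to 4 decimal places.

1.7072

x̄ = (8 + 4 + 6 + 32 + 7 - 1 + 3) / 7 = 8.4286
deviations (xᵢ − x̄): -0.4286, -4.4286, -2.4286, 23.5714, -1.4286, -9.4286, -5.4286
Σ(xᵢ − x̄)² = 701.7143 ⇒ m₂ = 701.7143/7 = 100.24490
Σ(xᵢ − x̄)³ = 11994.2449 ⇒ m₃ = 11994.2449/7 = 1713.46356
m₂^(3/2) = 100.24490^(1.5) = 1003.67572
g_1 = m₃ / m₂^(3/2) = 1713.46356 / 1003.67572 ≈ 1.7072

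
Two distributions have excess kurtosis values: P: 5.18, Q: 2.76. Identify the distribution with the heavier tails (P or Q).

Higher excess kurtosis ⇒ heavier tails relative to the normal distribution.
5.18 vs 2.76: the larger is 5.18, so P has heavier tails.

P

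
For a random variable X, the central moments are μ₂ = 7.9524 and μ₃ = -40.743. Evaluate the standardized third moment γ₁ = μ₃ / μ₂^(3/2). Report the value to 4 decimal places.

-1.8168

σ = √μ₂ = √7.9524 = 2.82000
σ³ = μ₂^(3/2) = 22.42577
γ₁ = μ₃/σ³ = -40.743 / 22.42577 ≈ -1.8168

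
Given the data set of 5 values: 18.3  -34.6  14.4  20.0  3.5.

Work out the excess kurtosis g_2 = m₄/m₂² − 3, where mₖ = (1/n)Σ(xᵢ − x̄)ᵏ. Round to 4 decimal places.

x̄ = 4.3200
Σ(xᵢ − x̄)² = 2058.3480 ⇒ m₂ = 411.66960
Σ(xᵢ − x̄)⁴ = 2403486.8289 ⇒ m₄ = 480697.36578
m₂² = 169471.85956
g_2 = m₄/m₂² − 3 = 2.83644 − 3 ≈ -0.1636

-0.1636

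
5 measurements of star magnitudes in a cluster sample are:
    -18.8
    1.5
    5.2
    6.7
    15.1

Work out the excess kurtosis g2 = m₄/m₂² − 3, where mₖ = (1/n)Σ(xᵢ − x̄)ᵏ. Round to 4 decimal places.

-0.3412

x̄ = 1.9400
Σ(xᵢ − x̄)² = 636.8120 ⇒ m₂ = 127.36240
Σ(xᵢ − x̄)⁴ = 215646.5600 ⇒ m₄ = 43129.31201
m₂² = 16221.18093
g2 = m₄/m₂² − 3 = 2.65883 − 3 ≈ -0.3412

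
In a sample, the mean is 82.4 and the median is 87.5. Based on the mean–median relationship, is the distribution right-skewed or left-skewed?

left-skewed

mean − median = 82.4 − 87.5 = -5.1
mean < median ⇒ the longer tail is on the left ⇒ left-skewed (negatively skewed).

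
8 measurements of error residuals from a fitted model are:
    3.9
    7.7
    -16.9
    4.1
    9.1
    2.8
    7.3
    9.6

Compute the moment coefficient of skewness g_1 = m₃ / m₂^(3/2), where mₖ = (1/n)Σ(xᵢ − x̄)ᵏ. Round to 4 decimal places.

-1.8917

x̄ = (3.9 + 7.7 - 16.9 + 4.1 + 9.1 + 2.8 + 7.3 + 9.6) / 8 = 3.4500
deviations (xᵢ − x̄): 0.4500, 4.2500, -20.3500, 0.6500, 5.6500, -0.6500, 3.8500, 6.1500
Σ(xᵢ − x̄)² = 517.8000 ⇒ m₂ = 517.8000/8 = 64.72500
Σ(xᵢ − x̄)³ = -7880.4990 ⇒ m₃ = -7880.4990/8 = -985.06237
m₂^(3/2) = 64.72500^(1.5) = 520.72459
g_1 = m₃ / m₂^(3/2) = -985.06237 / 520.72459 ≈ -1.8917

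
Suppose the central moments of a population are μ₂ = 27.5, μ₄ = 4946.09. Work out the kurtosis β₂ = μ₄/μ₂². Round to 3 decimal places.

μ₂² = 27.5² = 756.25000
μ₄/μ₂² = 4946.09 / 756.25000 = 6.54028
β₂ ≈ 6.540

6.540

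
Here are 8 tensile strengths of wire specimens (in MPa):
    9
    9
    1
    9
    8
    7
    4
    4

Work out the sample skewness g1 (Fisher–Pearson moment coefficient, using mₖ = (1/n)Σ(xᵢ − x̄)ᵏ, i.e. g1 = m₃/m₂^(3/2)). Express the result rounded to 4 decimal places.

x̄ = (9 + 9 + 1 + 9 + 8 + 7 + 4 + 4) / 8 = 6.3750
deviations (xᵢ − x̄): 2.6250, 2.6250, -5.3750, 2.6250, 1.6250, 0.6250, -2.3750, -2.3750
Σ(xᵢ − x̄)² = 63.8750 ⇒ m₂ = 63.8750/8 = 7.98438
Σ(xᵢ − x̄)³ = -123.2813 ⇒ m₃ = -123.2813/8 = -15.41016
m₂^(3/2) = 7.98438^(1.5) = 22.56116
g1 = m₃ / m₂^(3/2) = -15.41016 / 22.56116 ≈ -0.6830

-0.6830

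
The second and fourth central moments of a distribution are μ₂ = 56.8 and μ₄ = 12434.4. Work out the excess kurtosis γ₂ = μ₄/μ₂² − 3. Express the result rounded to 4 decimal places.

μ₂² = 56.8² = 3226.24000
μ₄/μ₂² = 12434.4 / 3226.24000 = 3.85415
γ₂ = 3.85415 − 3 ≈ 0.8541

0.8541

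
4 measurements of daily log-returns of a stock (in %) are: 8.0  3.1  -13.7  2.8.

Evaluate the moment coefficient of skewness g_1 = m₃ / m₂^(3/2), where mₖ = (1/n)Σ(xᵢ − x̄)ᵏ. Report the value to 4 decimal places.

x̄ = (8.0 + 3.1 - 13.7 + 2.8) / 4 = 0.0500
deviations (xᵢ − x̄): 7.9500, 3.0500, -13.7500, 2.7500
Σ(xᵢ − x̄)² = 269.1300 ⇒ m₂ = 269.1300/4 = 67.28250
Σ(xᵢ − x̄)³ = -2047.9800 ⇒ m₃ = -2047.9800/4 = -511.99500
m₂^(3/2) = 67.28250^(1.5) = 551.89083
g_1 = m₃ / m₂^(3/2) = -511.99500 / 551.89083 ≈ -0.9277

-0.9277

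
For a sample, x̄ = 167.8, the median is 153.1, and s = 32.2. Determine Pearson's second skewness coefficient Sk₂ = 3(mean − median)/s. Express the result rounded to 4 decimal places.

1.3696

Sk₂ = 3(167.8 − 153.1) / 32.2 = 3 × 14.7000 / 32.2
    = 44.1000 / 32.2 ≈ 1.3696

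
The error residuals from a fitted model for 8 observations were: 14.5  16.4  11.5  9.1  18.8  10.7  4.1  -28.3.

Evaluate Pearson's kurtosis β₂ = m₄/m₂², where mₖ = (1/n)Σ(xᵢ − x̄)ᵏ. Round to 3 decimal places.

5.150

x̄ = 7.1000
Σ(xᵢ − x̄)² = 1576.6200 ⇒ m₂ = 197.07750
Σ(xᵢ − x̄)⁴ = 1600267.8066 ⇒ m₄ = 200033.47582
m₂² = 38839.54101
β₂ = m₄/m₂² = 200033.47582 / 38839.54101 ≈ 5.150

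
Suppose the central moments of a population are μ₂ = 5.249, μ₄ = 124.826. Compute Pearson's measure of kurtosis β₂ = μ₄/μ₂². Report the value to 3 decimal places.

4.531

μ₂² = 5.249² = 27.55200
μ₄/μ₂² = 124.826 / 27.55200 = 4.53056
β₂ ≈ 4.531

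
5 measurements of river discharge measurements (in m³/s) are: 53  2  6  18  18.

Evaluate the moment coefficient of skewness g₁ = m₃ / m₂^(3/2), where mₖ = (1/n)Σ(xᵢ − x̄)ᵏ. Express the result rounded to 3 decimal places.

1.042

x̄ = (53 + 2 + 6 + 18 + 18) / 5 = 19.4000
deviations (xᵢ − x̄): 33.6000, -17.4000, -13.4000, -1.4000, -1.4000
Σ(xᵢ − x̄)² = 1615.2000 ⇒ m₂ = 1615.2000/5 = 323.04000
Σ(xᵢ − x̄)³ = 30253.4400 ⇒ m₃ = 30253.4400/5 = 6050.68800
m₂^(3/2) = 323.04000^(1.5) = 5806.09921
g₁ = m₃ / m₂^(3/2) = 6050.68800 / 5806.09921 ≈ 1.042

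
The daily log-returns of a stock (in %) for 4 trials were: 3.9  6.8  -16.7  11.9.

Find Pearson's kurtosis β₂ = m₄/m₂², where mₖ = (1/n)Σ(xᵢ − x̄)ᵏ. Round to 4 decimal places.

2.1748

x̄ = 1.4750
Σ(xᵢ − x̄)² = 473.2475 ⇒ m₂ = 118.31188
Σ(xᵢ − x̄)⁴ = 121768.4233 ⇒ m₄ = 30442.10582
m₂² = 13997.69977
β₂ = m₄/m₂² = 30442.10582 / 13997.69977 ≈ 2.1748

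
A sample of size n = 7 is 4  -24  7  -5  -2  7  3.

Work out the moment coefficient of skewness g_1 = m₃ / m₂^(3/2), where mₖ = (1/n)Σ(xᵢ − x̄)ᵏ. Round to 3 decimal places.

x̄ = (4 - 24 + 7 - 5 - 2 + 7 + 3) / 7 = -1.4286
deviations (xᵢ − x̄): 5.4286, -22.5714, 8.4286, -3.5714, -0.5714, 8.4286, 4.4286
Σ(xᵢ − x̄)² = 713.7143 ⇒ m₂ = 713.7143/7 = 101.95918
Σ(xᵢ − x̄)³ = -10100.8163 ⇒ m₃ = -10100.8163/7 = -1442.97376
m₂^(3/2) = 101.95918^(1.5) = 1029.53123
g_1 = m₃ / m₂^(3/2) = -1442.97376 / 1029.53123 ≈ -1.402

-1.402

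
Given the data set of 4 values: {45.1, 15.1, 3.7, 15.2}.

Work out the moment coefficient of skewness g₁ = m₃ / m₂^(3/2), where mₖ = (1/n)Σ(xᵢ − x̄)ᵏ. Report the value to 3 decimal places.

x̄ = (45.1 + 15.1 + 3.7 + 15.2) / 4 = 19.7750
deviations (xᵢ − x̄): 25.3250, -4.6750, -16.0750, -4.5750
Σ(xᵢ − x̄)² = 942.5475 ⇒ m₂ = 942.5475/4 = 235.63688
Σ(xᵢ − x̄)³ = 11890.5281 ⇒ m₃ = 11890.5281/4 = 2972.63203
m₂^(3/2) = 235.63688^(1.5) = 3617.13636
g₁ = m₃ / m₂^(3/2) = 2972.63203 / 3617.13636 ≈ 0.822

0.822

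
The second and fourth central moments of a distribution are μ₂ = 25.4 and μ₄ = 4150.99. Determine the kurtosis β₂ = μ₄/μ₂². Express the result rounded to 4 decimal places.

μ₂² = 25.4² = 645.16000
μ₄/μ₂² = 4150.99 / 645.16000 = 6.43405
β₂ ≈ 6.4340

6.4340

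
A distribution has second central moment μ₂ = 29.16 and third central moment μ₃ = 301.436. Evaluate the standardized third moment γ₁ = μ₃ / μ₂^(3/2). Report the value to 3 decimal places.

σ = √μ₂ = √29.16 = 5.40000
σ³ = μ₂^(3/2) = 157.46400
γ₁ = μ₃/σ³ = 301.436 / 157.46400 ≈ 1.914

1.914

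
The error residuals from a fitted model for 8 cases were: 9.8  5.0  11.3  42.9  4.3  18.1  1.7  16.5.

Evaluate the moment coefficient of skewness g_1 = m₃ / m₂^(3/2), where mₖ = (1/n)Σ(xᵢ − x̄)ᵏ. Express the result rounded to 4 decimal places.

1.4612

x̄ = (9.8 + 5.0 + 11.3 + 42.9 + 4.3 + 18.1 + 1.7 + 16.5) / 8 = 13.7000
deviations (xᵢ − x̄): -3.9000, -8.7000, -2.4000, 29.2000, -9.4000, 4.4000, -12.0000, 2.8000
Σ(xᵢ − x̄)² = 1208.8600 ⇒ m₂ = 1208.8600/8 = 151.10750
Σ(xᵢ − x̄)³ = 21713.9940 ⇒ m₃ = 21713.9940/8 = 2714.24925
m₂^(3/2) = 151.10750^(1.5) = 1857.50089
g_1 = m₃ / m₂^(3/2) = 2714.24925 / 1857.50089 ≈ 1.4612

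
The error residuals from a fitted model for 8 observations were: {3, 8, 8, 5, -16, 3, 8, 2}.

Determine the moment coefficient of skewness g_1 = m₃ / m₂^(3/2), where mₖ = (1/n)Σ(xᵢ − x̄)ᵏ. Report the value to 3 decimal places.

-1.834

x̄ = (3 + 8 + 8 + 5 - 16 + 3 + 8 + 2) / 8 = 2.6250
deviations (xᵢ − x̄): 0.3750, 5.3750, 5.3750, 2.3750, -18.6250, 0.3750, 5.3750, -0.6250
Σ(xᵢ − x̄)² = 439.8750 ⇒ m₂ = 439.8750/8 = 54.98438
Σ(xᵢ − x̄)³ = -5981.7188 ⇒ m₃ = -5981.7188/8 = -747.71484
m₂^(3/2) = 54.98438^(1.5) = 407.71711
g_1 = m₃ / m₂^(3/2) = -747.71484 / 407.71711 ≈ -1.834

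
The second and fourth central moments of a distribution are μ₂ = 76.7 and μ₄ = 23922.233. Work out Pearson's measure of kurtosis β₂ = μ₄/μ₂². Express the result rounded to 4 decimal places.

μ₂² = 76.7² = 5882.89000
μ₄/μ₂² = 23922.233 / 5882.89000 = 4.06641
β₂ ≈ 4.0664

4.0664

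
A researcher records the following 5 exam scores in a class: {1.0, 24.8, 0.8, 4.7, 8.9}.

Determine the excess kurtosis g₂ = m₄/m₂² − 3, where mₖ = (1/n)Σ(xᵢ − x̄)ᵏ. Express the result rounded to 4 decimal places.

-0.2976

x̄ = 8.0400
Σ(xᵢ − x̄)² = 394.7720 ⇒ m₂ = 78.95440
Σ(xᵢ − x̄)⁴ = 84232.4131 ⇒ m₄ = 16846.48262
m₂² = 6233.79728
g₂ = m₄/m₂² − 3 = 2.70244 − 3 ≈ -0.2976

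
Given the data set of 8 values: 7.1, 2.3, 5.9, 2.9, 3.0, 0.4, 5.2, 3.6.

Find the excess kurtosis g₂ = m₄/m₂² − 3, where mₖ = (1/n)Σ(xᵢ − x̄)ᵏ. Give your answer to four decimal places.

x̄ = 3.8000
Σ(xᵢ − x̄)² = 32.5600 ⇒ m₂ = 4.07000
Σ(xᵢ − x̄)⁴ = 281.6452 ⇒ m₄ = 35.20565
m₂² = 16.56490
g₂ = m₄/m₂² − 3 = 2.12532 − 3 ≈ -0.8747

-0.8747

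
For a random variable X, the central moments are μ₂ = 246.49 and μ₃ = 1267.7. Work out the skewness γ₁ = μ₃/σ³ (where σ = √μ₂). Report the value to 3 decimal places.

σ = √μ₂ = √246.49 = 15.70000
σ³ = μ₂^(3/2) = 3869.89300
γ₁ = μ₃/σ³ = 1267.7 / 3869.89300 ≈ 0.328

0.328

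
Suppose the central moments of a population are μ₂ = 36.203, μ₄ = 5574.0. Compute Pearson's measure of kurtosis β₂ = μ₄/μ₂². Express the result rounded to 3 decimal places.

μ₂² = 36.203² = 1310.65721
μ₄/μ₂² = 5574.0 / 1310.65721 = 4.25283
β₂ ≈ 4.253

4.253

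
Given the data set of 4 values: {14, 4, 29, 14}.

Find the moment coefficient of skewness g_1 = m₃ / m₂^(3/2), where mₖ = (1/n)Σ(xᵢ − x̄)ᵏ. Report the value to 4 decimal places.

0.4118

x̄ = (14 + 4 + 29 + 14) / 4 = 15.2500
deviations (xᵢ − x̄): -1.2500, -11.2500, 13.7500, -1.2500
Σ(xᵢ − x̄)² = 318.7500 ⇒ m₂ = 318.7500/4 = 79.68750
Σ(xᵢ − x̄)³ = 1171.8750 ⇒ m₃ = 1171.8750/4 = 292.96875
m₂^(3/2) = 79.68750^(1.5) = 711.35322
g_1 = m₃ / m₂^(3/2) = 292.96875 / 711.35322 ≈ 0.4118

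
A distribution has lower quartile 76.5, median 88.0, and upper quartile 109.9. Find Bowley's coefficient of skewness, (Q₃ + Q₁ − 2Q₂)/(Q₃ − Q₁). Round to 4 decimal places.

0.3114

numerator: Q₃ + Q₁ − 2Q₂ = 109.9 + 76.5 − 2×88.0 = 10.4000
denominator: Q₃ − Q₁ = 109.9 − 76.5 = 33.4000
Bowley skewness = 10.4000 / 33.4000 ≈ 0.3114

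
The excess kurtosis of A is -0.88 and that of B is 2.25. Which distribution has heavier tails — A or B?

B

Higher excess kurtosis ⇒ heavier tails relative to the normal distribution.
-0.88 vs 2.25: the larger is 2.25, so B has heavier tails. (B is leptokurtic — heavier-than-normal tails; the other is platykurtic.)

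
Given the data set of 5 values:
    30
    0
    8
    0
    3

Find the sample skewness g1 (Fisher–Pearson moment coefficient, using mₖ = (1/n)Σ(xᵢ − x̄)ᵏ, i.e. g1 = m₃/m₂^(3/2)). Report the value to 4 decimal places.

1.2686

x̄ = (30 + 0 + 8 + 0 + 3) / 5 = 8.2000
deviations (xᵢ − x̄): 21.8000, -8.2000, -0.2000, -8.2000, -5.2000
Σ(xᵢ − x̄)² = 636.8000 ⇒ m₂ = 636.8000/5 = 127.36000
Σ(xᵢ − x̄)³ = 9116.8800 ⇒ m₃ = 9116.8800/5 = 1823.37600
m₂^(3/2) = 127.36000^(1.5) = 1437.30712
g1 = m₃ / m₂^(3/2) = 1823.37600 / 1437.30712 ≈ 1.2686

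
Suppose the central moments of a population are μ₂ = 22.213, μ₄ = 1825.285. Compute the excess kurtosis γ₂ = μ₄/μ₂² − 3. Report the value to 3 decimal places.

μ₂² = 22.213² = 493.41737
μ₄/μ₂² = 1825.285 / 493.41737 = 3.69927
γ₂ = 3.69927 − 3 ≈ 0.699

0.699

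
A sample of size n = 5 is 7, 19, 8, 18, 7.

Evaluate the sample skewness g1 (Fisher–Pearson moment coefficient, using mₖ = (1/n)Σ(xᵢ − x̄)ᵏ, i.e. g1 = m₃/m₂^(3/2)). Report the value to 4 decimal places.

0.4051

x̄ = (7 + 19 + 8 + 18 + 7) / 5 = 11.8000
deviations (xᵢ − x̄): -4.8000, 7.2000, -3.8000, 6.2000, -4.8000
Σ(xᵢ − x̄)² = 150.8000 ⇒ m₂ = 150.8000/5 = 30.16000
Σ(xᵢ − x̄)³ = 335.5200 ⇒ m₃ = 335.5200/5 = 67.10400
m₂^(3/2) = 30.16000^(1.5) = 165.63305
g1 = m₃ / m₂^(3/2) = 67.10400 / 165.63305 ≈ 0.4051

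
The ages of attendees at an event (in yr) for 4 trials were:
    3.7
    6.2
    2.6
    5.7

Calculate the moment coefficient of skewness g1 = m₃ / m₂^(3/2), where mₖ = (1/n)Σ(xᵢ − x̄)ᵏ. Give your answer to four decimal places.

-0.1607

x̄ = (3.7 + 6.2 + 2.6 + 5.7) / 4 = 4.5500
deviations (xᵢ − x̄): -0.8500, 1.6500, -1.9500, 1.1500
Σ(xᵢ − x̄)² = 8.5700 ⇒ m₂ = 8.5700/4 = 2.14250
Σ(xᵢ − x̄)³ = -2.0160 ⇒ m₃ = -2.0160/4 = -0.50400
m₂^(3/2) = 2.14250^(1.5) = 3.13604
g1 = m₃ / m₂^(3/2) = -0.50400 / 3.13604 ≈ -0.1607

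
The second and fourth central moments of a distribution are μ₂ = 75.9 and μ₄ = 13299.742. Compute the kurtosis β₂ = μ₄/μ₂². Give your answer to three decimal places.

2.309

μ₂² = 75.9² = 5760.81000
μ₄/μ₂² = 13299.742 / 5760.81000 = 2.30866
β₂ ≈ 2.309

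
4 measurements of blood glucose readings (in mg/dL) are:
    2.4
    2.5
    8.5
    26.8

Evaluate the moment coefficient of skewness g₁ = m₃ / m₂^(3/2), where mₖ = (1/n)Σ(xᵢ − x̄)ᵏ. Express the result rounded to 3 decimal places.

x̄ = (2.4 + 2.5 + 8.5 + 26.8) / 4 = 10.0500
deviations (xᵢ − x̄): -7.6500, -7.5500, -1.5500, 16.7500
Σ(xᵢ − x̄)² = 398.4900 ⇒ m₂ = 398.4900/4 = 99.62250
Σ(xᵢ − x̄)³ = 3817.6320 ⇒ m₃ = 3817.6320/4 = 954.40800
m₂^(3/2) = 99.62250^(1.5) = 994.34285
g₁ = m₃ / m₂^(3/2) = 954.40800 / 994.34285 ≈ 0.960

0.960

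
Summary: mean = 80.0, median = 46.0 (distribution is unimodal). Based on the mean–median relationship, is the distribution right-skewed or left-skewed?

right-skewed

mean − median = 80.0 − 46.0 = 34.0
mean > median ⇒ the longer tail is on the right ⇒ right-skewed (positively skewed).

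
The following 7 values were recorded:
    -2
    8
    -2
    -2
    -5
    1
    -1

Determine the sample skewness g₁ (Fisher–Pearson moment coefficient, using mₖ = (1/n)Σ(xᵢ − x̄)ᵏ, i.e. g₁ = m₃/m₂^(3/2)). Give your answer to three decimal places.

1.275

x̄ = (-2 + 8 - 2 - 2 - 5 + 1 - 1) / 7 = -0.4286
deviations (xᵢ − x̄): -1.5714, 8.4286, -1.5714, -1.5714, -4.5714, 1.4286, -0.5714
Σ(xᵢ − x̄)² = 101.7143 ⇒ m₂ = 101.7143/7 = 14.53061
Σ(xᵢ − x̄)³ = 494.3265 ⇒ m₃ = 494.3265/7 = 70.61808
m₂^(3/2) = 14.53061^(1.5) = 55.38930
g₁ = m₃ / m₂^(3/2) = 70.61808 / 55.38930 ≈ 1.275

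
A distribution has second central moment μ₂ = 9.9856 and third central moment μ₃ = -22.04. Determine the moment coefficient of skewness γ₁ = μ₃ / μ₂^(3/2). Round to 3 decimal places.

-0.698

σ = √μ₂ = √9.9856 = 3.16000
σ³ = μ₂^(3/2) = 31.55450
γ₁ = μ₃/σ³ = -22.04 / 31.55450 ≈ -0.698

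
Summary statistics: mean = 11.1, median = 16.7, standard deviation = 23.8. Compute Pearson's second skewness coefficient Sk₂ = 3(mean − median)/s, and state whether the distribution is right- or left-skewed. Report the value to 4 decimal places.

-0.7059, left-skewed

Sk₂ = 3(11.1 − 16.7) / 23.8 = 3 × -5.6000 / 23.8
    = -16.8000 / 23.8 ≈ -0.7059
Sk₂ < 0 ⇒ mean < median ⇒ left-skewed (negative skew).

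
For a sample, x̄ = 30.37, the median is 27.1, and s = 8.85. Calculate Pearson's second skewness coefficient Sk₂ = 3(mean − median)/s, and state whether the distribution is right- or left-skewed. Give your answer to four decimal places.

1.1085, right-skewed

Sk₂ = 3(30.37 − 27.1) / 8.85 = 3 × 3.2700 / 8.85
    = 9.8100 / 8.85 ≈ 1.1085
Sk₂ > 0 ⇒ mean > median ⇒ right-skewed (positive skew).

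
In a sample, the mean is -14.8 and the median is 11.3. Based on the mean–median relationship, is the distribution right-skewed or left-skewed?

left-skewed

mean − median = -14.8 − 11.3 = -26.1
mean < median ⇒ the longer tail is on the left ⇒ left-skewed (negatively skewed).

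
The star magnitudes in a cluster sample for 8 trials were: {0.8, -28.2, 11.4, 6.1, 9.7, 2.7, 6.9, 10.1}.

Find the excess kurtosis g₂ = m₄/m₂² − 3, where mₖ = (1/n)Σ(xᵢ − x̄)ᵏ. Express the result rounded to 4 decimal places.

x̄ = 2.4375
Σ(xᵢ − x̄)² = 1166.5188 ⇒ m₂ = 145.81484
Σ(xᵢ − x̄)⁴ = 894341.1142 ⇒ m₄ = 111792.63927
m₂² = 21261.96866
g₂ = m₄/m₂² − 3 = 5.25787 − 3 ≈ 2.2579

2.2579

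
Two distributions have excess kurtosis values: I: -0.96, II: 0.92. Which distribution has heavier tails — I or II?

II

Higher excess kurtosis ⇒ heavier tails relative to the normal distribution.
-0.96 vs 0.92: the larger is 0.92, so II has heavier tails. (II is leptokurtic — heavier-than-normal tails; the other is platykurtic.)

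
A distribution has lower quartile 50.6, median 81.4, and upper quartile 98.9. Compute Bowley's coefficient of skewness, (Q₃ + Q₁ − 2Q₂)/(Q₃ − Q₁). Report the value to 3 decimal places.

numerator: Q₃ + Q₁ − 2Q₂ = 98.9 + 50.6 − 2×81.4 = -13.3000
denominator: Q₃ − Q₁ = 98.9 − 50.6 = 48.3000
Bowley skewness = -13.3000 / 48.3000 ≈ -0.275

-0.275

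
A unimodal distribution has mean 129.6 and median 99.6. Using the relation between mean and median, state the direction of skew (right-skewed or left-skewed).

right-skewed

mean − median = 129.6 − 99.6 = 30.0
mean > median ⇒ the longer tail is on the right ⇒ right-skewed (positively skewed).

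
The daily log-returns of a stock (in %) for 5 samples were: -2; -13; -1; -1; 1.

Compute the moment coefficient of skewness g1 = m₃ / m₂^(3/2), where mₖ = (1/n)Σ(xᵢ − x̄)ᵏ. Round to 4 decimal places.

-1.3538

x̄ = (-2 - 13 - 1 - 1 + 1) / 5 = -3.2000
deviations (xᵢ − x̄): 1.2000, -9.8000, 2.2000, 2.2000, 4.2000
Σ(xᵢ − x̄)² = 124.8000 ⇒ m₂ = 124.8000/5 = 24.96000
Σ(xᵢ − x̄)³ = -844.0800 ⇒ m₃ = -844.0800/5 = -168.81600
m₂^(3/2) = 24.96000^(1.5) = 124.70012
g1 = m₃ / m₂^(3/2) = -168.81600 / 124.70012 ≈ -1.3538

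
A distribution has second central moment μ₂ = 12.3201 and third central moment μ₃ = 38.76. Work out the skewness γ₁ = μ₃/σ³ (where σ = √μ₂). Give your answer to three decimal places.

σ = √μ₂ = √12.3201 = 3.51000
σ³ = μ₂^(3/2) = 43.24355
γ₁ = μ₃/σ³ = 38.76 / 43.24355 ≈ 0.896

0.896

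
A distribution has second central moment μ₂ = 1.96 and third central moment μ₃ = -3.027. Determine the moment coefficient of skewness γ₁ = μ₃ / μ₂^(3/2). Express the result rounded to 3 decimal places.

-1.103

σ = √μ₂ = √1.96 = 1.40000
σ³ = μ₂^(3/2) = 2.74400
γ₁ = μ₃/σ³ = -3.027 / 2.74400 ≈ -1.103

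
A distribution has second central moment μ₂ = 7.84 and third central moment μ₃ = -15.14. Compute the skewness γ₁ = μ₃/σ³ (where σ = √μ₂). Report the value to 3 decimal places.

-0.690

σ = √μ₂ = √7.84 = 2.80000
σ³ = μ₂^(3/2) = 21.95200
γ₁ = μ₃/σ³ = -15.14 / 21.95200 ≈ -0.690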